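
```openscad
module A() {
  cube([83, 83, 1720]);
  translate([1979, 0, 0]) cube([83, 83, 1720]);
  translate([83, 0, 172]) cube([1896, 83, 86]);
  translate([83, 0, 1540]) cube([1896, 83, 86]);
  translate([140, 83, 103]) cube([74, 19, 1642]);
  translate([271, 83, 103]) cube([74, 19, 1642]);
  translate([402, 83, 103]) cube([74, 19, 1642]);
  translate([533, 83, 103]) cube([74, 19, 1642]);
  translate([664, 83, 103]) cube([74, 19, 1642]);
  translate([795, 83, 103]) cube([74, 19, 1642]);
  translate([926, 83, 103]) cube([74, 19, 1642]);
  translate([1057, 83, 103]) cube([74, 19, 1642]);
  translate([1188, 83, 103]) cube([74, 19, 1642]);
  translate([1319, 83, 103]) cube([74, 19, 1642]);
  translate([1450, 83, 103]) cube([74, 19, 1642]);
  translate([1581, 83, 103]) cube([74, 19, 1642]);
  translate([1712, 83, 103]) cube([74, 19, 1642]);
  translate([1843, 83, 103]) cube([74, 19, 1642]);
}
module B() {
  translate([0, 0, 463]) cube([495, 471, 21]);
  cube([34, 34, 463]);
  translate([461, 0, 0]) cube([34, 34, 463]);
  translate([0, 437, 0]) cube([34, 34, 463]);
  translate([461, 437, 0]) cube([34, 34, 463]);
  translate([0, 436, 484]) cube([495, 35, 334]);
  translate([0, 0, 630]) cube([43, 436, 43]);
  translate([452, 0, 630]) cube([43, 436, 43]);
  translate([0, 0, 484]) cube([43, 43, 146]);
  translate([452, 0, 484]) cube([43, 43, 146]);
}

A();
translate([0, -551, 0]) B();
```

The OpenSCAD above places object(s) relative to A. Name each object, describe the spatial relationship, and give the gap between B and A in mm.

A is a fence section. B is a chair. The chair is on the floor beside the fence section on its −y side. The gap between the chair and the fence section is 80 mm.

The chair's nearest face is 80 mm from the fence section's −y face.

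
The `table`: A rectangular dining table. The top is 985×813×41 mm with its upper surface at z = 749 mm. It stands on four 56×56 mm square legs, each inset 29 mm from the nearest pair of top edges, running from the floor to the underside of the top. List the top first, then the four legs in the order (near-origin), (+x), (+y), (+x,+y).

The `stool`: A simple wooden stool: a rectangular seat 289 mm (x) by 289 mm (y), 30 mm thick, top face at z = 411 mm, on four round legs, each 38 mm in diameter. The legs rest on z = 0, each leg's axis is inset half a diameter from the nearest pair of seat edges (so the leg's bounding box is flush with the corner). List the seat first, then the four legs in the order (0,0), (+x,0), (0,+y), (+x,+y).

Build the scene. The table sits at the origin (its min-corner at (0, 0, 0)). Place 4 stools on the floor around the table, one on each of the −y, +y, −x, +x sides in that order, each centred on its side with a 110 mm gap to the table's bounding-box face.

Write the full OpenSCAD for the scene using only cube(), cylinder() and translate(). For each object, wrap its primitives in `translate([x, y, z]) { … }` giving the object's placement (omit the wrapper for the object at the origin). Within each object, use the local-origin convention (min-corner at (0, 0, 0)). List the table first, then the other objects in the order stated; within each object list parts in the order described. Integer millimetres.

translate([0, 0, 708]) cube([985, 813, 41]);
translate([29, 29, 0]) cube([56, 56, 708]);
translate([900, 29, 0]) cube([56, 56, 708]);
translate([29, 728, 0]) cube([56, 56, 708]);
translate([900, 728, 0]) cube([56, 56, 708]);
translate([348, -399, 0]) {
  translate([0, 0, 381]) cube([289, 289, 30]);
  translate([19, 19, 0]) cylinder(h = 381, r = 19);
  translate([270, 19, 0]) cylinder(h = 381, r = 19);
  translate([19, 270, 0]) cylinder(h = 381, r = 19);
  translate([270, 270, 0]) cylinder(h = 381, r = 19);
}
translate([348, 923, 0]) {
  translate([0, 0, 381]) cube([289, 289, 30]);
  translate([19, 19, 0]) cylinder(h = 381, r = 19);
  translate([270, 19, 0]) cylinder(h = 381, r = 19);
  translate([19, 270, 0]) cylinder(h = 381, r = 19);
  translate([270, 270, 0]) cylinder(h = 381, r = 19);
}
translate([-399, 262, 0]) {
  translate([0, 0, 381]) cube([289, 289, 30]);
  translate([19, 19, 0]) cylinder(h = 381, r = 19);
  translate([270, 19, 0]) cylinder(h = 381, r = 19);
  translate([19, 270, 0]) cylinder(h = 381, r = 19);
  translate([270, 270, 0]) cylinder(h = 381, r = 19);
}
translate([1095, 262, 0]) {
  translate([0, 0, 381]) cube([289, 289, 30]);
  translate([19, 19, 0]) cylinder(h = 381, r = 19);
  translate([270, 19, 0]) cylinder(h = 381, r = 19);
  translate([19, 270, 0]) cylinder(h = 381, r = 19);
  translate([270, 270, 0]) cylinder(h = 381, r = 19);
}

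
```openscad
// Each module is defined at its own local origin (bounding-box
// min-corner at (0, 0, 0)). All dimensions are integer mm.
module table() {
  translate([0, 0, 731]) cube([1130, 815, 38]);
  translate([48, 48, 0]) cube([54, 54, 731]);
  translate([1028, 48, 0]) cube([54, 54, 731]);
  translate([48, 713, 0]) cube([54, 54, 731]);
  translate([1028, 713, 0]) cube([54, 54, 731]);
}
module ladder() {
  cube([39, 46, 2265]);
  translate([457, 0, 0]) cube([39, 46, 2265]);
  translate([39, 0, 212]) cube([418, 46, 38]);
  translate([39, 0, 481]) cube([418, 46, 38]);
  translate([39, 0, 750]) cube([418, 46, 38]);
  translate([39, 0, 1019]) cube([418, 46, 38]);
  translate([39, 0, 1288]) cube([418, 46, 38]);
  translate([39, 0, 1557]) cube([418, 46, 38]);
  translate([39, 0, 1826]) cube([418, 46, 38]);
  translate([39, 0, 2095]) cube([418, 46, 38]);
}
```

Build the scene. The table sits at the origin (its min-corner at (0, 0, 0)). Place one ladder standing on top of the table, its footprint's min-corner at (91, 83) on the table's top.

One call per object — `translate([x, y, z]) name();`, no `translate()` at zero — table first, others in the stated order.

table();
translate([91, 83, 769]) ladder();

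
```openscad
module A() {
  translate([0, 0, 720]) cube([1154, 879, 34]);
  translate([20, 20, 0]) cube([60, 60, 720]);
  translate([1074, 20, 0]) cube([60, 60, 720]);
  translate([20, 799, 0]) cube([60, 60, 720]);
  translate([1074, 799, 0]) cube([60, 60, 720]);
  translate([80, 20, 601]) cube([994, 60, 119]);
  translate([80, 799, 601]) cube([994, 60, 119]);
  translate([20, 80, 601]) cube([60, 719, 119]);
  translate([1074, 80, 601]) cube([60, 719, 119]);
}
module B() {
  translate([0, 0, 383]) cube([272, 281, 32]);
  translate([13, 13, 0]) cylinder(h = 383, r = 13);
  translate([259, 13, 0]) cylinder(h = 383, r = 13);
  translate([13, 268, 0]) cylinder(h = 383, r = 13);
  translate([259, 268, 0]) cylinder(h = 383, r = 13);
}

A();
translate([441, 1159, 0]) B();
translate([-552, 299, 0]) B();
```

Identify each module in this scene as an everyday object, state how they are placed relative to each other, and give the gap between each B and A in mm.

A is a table. B is a stool. Two stools sit around the table at the +y, −x sides. The gap between each stool and the table is 280 mm.

Each stool's nearest face is 280 mm from the table's bounding box.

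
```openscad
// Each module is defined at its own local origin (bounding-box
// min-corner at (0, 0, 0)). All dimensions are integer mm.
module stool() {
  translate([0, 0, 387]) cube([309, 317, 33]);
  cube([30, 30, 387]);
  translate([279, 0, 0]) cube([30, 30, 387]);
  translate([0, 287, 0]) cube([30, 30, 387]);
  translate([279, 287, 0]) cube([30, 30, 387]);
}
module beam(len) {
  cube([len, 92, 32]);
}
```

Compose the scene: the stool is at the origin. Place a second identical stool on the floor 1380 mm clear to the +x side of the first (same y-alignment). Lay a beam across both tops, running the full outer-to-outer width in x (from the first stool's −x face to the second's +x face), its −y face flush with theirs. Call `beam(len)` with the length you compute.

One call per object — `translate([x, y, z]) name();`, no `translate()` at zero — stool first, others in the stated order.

stool();
translate([1689, 0, 0]) stool();
translate([0, 0, 420]) beam(1998);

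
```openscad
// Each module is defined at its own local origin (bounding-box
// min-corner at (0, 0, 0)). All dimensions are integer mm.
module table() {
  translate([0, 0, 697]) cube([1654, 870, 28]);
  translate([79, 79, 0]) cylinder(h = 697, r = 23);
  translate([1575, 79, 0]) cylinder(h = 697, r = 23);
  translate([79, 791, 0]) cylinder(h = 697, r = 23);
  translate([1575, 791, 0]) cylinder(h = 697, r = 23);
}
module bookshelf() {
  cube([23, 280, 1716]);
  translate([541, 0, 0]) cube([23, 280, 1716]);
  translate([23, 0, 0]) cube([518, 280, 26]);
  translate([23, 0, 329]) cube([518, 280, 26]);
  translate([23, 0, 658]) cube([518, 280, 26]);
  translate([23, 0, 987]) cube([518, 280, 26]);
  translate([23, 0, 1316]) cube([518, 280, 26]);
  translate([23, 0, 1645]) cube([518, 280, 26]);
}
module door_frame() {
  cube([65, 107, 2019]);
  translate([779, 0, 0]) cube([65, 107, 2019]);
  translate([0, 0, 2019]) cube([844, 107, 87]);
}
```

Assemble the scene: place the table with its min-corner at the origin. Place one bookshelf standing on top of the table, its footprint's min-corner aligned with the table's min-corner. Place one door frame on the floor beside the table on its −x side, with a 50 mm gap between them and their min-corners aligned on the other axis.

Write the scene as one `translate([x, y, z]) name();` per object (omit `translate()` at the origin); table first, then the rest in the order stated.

table();
translate([0, 0, 725]) bookshelf();
translate([-894, 0, 0]) door_frame();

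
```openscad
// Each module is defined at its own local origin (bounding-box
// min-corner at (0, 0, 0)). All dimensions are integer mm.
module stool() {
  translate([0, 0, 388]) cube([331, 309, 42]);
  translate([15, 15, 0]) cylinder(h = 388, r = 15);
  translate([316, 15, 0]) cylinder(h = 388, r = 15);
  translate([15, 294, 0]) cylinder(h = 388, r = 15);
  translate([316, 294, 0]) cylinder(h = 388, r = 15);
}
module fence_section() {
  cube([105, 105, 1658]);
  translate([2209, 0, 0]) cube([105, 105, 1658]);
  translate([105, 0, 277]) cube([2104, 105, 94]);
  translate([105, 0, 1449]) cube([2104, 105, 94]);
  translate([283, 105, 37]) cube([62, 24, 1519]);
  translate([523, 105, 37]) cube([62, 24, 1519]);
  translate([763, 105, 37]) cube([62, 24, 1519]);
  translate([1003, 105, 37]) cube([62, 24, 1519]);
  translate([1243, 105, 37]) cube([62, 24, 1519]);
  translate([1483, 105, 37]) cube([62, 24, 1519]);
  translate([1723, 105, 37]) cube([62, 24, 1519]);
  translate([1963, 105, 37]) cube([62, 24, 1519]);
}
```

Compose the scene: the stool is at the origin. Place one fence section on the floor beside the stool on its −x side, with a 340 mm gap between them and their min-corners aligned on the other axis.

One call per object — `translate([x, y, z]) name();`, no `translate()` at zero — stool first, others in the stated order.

stool();
translate([-2654, 0, 0]) fence_section();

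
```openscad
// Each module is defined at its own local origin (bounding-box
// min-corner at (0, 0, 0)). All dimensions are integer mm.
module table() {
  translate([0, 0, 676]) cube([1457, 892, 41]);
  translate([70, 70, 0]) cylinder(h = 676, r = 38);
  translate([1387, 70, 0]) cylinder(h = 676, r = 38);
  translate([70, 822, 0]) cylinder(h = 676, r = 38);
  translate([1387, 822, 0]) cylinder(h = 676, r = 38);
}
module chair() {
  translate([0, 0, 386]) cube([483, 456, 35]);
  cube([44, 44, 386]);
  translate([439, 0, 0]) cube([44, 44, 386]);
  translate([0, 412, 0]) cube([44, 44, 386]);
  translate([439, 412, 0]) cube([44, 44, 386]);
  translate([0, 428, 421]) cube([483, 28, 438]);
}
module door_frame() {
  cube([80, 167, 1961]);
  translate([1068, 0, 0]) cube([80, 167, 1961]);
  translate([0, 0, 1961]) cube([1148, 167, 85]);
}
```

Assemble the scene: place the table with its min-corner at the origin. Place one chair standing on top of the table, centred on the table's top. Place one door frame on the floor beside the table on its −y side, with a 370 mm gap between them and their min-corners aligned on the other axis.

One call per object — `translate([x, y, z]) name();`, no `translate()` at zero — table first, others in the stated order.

table();
translate([487, 218, 717]) chair();
translate([0, -537, 0]) door_frame();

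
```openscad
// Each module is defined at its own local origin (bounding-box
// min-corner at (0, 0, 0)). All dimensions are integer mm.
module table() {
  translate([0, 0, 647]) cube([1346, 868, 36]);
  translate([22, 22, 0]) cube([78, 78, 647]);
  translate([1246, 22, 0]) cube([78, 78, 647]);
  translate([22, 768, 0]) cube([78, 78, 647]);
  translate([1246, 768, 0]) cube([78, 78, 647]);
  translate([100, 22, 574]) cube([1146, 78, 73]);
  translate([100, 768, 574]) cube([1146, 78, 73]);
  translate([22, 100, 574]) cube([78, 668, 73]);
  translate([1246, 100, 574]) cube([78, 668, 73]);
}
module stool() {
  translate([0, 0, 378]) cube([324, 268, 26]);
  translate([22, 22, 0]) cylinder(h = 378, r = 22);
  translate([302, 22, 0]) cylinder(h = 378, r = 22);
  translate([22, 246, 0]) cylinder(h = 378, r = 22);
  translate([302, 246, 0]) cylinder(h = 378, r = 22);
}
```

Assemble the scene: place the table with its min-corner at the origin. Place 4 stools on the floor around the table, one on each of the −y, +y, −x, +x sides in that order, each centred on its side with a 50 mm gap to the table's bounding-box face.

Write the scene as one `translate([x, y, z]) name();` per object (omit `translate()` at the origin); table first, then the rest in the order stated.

table();
translate([511, -318, 0]) stool();
translate([511, 918, 0]) stool();
translate([-374, 300, 0]) stool();
translate([1396, 300, 0]) stool();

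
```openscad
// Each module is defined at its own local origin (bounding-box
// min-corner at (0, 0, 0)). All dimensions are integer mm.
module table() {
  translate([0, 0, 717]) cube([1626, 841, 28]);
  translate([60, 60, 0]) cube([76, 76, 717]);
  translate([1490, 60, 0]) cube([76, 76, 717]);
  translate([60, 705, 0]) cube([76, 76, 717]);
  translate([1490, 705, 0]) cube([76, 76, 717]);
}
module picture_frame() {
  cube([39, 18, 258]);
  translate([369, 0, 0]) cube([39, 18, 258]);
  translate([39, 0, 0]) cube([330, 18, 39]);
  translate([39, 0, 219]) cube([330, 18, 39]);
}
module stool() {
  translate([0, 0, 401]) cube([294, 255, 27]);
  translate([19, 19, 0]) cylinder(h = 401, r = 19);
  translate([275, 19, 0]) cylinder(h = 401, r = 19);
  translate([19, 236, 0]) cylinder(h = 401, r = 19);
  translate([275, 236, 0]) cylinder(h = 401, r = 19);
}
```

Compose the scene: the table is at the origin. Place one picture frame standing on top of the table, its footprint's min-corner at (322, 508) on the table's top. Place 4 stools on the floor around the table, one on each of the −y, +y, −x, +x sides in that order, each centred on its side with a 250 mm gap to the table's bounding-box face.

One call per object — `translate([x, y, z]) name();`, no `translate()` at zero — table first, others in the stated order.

table();
translate([322, 508, 745]) picture_frame();
translate([666, -505, 0]) stool();
translate([666, 1091, 0]) stool();
translate([-544, 293, 0]) stool();
translate([1876, 293, 0]) stool();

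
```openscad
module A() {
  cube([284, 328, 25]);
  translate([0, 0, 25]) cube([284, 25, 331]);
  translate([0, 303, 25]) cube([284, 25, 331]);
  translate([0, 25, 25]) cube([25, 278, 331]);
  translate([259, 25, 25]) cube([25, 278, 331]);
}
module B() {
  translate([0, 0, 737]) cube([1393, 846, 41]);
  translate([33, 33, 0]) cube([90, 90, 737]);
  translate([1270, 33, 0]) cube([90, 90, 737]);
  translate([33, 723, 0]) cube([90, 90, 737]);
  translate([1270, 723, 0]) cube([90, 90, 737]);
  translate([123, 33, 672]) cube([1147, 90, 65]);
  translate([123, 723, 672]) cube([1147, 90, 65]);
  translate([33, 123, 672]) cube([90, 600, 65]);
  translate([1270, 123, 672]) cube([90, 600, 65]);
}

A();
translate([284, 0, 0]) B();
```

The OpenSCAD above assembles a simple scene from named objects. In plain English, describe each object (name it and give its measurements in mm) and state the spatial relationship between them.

A is an open-topped rectangular box: outside dimensions 284×328×356 mm, with a uniform wall and base thickness of 25 mm. The base is a full 284×328 slab on the floor; four walls sit on top of the base. The front and back walls (the −y and +y sides) span the full width; the two side walls fit between them.

B is a rectangular dining table. The top is 1393×846×41 mm with its upper surface at z = 778 mm. It stands on four 90×90 mm square legs, each inset 33 mm from the nearest pair of top edges, running from the floor to the underside of the top. Four apron rails, 90 mm thick and 65 mm tall, run between adjacent legs with their top edges flush with the underside of the top and their outer faces flush with the legs' outer faces.

The table is against the open box's +x side, with their −y faces flush.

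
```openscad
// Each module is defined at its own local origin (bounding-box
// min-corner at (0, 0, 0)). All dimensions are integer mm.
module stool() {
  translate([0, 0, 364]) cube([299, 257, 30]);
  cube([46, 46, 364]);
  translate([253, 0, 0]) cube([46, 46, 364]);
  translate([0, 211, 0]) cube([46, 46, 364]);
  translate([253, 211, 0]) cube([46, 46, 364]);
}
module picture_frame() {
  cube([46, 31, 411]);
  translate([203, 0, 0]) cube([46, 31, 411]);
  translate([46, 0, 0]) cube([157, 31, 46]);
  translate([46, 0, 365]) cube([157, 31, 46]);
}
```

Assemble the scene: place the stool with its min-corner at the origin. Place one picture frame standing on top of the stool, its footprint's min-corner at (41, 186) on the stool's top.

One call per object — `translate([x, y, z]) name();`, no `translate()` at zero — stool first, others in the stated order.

stool();
translate([41, 186, 394]) picture_frame();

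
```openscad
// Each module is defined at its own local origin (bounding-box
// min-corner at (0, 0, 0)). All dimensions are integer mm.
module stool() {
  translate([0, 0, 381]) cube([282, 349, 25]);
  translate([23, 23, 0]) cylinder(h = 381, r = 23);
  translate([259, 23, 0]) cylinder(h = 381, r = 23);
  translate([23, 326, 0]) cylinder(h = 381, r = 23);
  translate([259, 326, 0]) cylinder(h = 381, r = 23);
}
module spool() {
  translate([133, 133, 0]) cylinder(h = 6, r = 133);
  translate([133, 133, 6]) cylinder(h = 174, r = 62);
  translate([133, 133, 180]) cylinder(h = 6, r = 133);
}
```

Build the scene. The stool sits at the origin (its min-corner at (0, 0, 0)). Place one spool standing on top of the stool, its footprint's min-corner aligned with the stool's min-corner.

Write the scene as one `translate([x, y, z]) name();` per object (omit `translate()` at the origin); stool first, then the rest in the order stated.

stool();
translate([0, 0, 406]) spool();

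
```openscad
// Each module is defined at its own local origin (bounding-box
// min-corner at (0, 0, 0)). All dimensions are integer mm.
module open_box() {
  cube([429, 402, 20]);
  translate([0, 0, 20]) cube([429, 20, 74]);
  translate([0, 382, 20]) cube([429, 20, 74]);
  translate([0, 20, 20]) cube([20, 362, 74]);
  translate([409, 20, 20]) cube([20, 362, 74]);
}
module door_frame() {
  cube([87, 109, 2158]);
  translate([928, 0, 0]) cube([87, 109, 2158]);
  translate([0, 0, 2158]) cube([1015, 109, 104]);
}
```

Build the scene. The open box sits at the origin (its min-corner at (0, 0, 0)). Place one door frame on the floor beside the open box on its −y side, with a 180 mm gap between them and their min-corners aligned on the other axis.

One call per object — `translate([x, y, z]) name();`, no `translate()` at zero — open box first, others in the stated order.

open_box();
translate([0, -289, 0]) door_frame();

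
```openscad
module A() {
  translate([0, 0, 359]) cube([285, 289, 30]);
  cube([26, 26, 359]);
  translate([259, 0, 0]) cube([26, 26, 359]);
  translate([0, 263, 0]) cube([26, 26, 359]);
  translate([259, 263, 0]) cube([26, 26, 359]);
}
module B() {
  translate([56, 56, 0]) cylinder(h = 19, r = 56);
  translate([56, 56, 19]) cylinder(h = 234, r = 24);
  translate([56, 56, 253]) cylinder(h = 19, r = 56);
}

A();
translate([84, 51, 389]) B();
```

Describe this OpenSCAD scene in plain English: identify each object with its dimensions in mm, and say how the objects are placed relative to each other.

A is a simple wooden stool: a rectangular seat 285 mm (x) by 289 mm (y), 30 mm thick, top face at z = 389 mm, on four square legs, each 26×26 mm in cross-section. The legs rest on z = 0, each flush with a corner of the seat.

B is a spool: two coaxial disc flanges of radius 56 mm and thickness 19 mm, joined by a core cylinder of radius 24 mm and height 234 mm. The lower flange rests on z = 0 and the three cylinders share a vertical axis.

The spool is on top of the stool.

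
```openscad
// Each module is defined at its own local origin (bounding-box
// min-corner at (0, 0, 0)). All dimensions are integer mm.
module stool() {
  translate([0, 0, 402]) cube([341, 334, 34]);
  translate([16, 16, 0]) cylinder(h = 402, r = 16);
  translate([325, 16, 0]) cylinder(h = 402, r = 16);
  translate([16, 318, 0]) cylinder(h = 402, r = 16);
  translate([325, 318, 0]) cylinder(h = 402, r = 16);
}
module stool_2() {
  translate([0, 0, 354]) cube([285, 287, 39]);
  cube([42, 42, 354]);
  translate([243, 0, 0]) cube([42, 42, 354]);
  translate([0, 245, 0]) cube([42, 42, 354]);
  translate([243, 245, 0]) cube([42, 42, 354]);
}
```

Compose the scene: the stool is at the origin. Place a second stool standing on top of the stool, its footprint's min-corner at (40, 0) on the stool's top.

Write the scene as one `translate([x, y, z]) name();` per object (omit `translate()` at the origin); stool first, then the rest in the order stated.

stool();
translate([40, 0, 436]) stool_2();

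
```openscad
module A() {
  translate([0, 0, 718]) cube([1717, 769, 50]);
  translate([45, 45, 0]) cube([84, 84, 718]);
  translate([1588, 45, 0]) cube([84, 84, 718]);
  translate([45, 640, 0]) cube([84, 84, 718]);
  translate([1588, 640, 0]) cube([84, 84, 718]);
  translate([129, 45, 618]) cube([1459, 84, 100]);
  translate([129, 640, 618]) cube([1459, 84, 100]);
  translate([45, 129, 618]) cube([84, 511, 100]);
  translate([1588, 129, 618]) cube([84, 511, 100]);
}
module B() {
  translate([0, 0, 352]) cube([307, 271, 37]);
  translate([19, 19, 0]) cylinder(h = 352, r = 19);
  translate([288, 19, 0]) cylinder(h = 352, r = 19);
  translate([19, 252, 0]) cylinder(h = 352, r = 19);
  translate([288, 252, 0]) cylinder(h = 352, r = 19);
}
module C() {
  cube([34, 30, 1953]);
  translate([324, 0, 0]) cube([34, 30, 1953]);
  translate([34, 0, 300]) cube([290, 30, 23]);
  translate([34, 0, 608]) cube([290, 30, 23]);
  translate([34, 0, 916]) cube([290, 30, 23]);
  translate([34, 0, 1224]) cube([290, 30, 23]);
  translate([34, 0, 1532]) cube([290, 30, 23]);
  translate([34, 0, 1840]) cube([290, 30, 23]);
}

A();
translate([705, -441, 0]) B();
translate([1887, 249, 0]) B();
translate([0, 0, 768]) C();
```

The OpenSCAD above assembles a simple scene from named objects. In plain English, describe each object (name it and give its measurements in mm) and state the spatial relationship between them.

A is a rectangular dining table. The top is 1717×769×50 mm with its upper surface at z = 768 mm. It stands on four 84×84 mm square legs, each inset 45 mm from the nearest pair of top edges, running from the floor to the underside of the top. Four apron rails, 84 mm thick and 100 mm tall, run between adjacent legs with their top edges flush with the underside of the top and their outer faces flush with the legs' outer faces.

B is a four-legged stool. The seat is 307×271 mm, 37 mm thick, top at z = 389 mm. It stands on four round legs, each 38 mm in diameter, from z = 0 to the seat underside, each leg's axis is inset half a diameter from the nearest pair of seat edges (so the leg's bounding box is flush with the corner).

C is a wooden ladder with two side rails of 34×30 mm section and 1953 mm height, set 358 mm apart overall. Between them run 6 rectangular rungs (30 mm deep, 23 mm thick), front faces flush with the rails' −y face. The bottom of the first rung is 300 mm above the floor and each subsequent rung is 308 mm higher than the one below.

Two stools sit around the table at the −y, +x sides. The ladder is on top of the table.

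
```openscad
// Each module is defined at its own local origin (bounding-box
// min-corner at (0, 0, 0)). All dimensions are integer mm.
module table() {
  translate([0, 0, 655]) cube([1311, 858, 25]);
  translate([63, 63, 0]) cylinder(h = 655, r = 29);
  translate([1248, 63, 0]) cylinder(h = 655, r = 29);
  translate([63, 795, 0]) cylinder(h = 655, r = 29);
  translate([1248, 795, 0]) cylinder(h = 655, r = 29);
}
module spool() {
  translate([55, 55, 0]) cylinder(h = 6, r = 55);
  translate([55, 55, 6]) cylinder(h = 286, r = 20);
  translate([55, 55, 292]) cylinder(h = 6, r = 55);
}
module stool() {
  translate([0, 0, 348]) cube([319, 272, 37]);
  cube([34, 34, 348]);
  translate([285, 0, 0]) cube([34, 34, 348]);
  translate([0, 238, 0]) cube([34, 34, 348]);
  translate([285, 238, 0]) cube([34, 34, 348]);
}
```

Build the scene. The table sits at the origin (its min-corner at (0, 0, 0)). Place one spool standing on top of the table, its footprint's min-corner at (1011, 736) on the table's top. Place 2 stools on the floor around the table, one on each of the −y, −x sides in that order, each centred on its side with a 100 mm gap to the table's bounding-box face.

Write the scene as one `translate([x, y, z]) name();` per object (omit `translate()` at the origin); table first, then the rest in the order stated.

table();
translate([1011, 736, 680]) spool();
translate([496, -372, 0]) stool();
translate([-419, 293, 0]) stool();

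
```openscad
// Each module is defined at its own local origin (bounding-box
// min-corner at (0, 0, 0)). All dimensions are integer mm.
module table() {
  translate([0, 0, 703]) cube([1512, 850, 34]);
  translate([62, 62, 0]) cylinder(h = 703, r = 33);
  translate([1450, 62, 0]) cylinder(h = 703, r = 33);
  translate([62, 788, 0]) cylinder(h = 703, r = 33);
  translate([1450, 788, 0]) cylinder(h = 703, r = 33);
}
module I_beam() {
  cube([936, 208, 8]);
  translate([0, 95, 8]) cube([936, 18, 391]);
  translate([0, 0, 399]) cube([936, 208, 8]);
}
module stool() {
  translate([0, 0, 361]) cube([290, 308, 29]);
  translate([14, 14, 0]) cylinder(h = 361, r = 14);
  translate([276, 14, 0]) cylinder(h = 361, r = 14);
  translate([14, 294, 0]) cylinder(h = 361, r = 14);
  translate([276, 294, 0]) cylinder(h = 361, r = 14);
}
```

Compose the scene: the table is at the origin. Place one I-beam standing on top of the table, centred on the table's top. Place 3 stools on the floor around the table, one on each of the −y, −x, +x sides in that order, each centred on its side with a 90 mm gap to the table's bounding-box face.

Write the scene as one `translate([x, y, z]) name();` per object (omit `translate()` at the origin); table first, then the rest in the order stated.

table();
translate([288, 321, 737]) I_beam();
translate([611, -398, 0]) stool();
translate([-380, 271, 0]) stool();
translate([1602, 271, 0]) stool();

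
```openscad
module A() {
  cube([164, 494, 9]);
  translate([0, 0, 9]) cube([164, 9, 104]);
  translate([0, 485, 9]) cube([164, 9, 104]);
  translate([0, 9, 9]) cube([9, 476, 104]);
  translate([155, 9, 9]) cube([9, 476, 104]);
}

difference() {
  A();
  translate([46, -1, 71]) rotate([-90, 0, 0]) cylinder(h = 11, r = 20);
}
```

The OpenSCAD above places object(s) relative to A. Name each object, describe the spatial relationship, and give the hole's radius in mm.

The subtracted cylinder has r = 20 mm.

A is an open box. The open box has a circular hole through its front wall. The hole's radius is 20 mm.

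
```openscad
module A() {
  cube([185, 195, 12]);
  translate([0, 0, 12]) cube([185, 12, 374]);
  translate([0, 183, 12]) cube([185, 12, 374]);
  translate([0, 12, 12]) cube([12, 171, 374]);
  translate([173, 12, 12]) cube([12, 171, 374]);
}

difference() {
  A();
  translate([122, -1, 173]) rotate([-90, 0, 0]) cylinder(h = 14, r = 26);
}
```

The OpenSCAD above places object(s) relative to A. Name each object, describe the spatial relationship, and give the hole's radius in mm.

The subtracted cylinder has r = 26 mm.

A is an open box. The open box has a circular hole through its front wall. The hole's radius is 26 mm.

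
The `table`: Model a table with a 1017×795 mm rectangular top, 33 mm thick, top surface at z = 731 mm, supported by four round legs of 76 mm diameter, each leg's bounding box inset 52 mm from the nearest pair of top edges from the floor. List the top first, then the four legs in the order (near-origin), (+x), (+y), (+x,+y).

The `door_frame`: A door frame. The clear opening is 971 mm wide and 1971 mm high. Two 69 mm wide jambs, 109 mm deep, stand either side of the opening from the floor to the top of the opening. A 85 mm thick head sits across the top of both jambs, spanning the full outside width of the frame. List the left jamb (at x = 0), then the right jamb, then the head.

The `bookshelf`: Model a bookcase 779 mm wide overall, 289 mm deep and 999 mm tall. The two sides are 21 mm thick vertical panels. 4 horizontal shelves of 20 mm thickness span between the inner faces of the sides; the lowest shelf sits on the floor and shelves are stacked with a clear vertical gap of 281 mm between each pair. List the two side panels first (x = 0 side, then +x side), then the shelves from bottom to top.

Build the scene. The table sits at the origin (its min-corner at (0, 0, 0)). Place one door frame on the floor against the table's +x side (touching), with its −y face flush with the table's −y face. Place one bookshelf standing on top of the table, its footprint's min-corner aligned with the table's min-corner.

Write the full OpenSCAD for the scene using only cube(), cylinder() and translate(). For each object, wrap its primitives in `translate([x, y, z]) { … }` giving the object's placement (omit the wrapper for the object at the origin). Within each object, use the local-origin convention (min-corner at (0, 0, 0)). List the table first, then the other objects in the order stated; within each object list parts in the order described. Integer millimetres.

translate([0, 0, 698]) cube([1017, 795, 33]);
translate([90, 90, 0]) cylinder(h = 698, r = 38);
translate([927, 90, 0]) cylinder(h = 698, r = 38);
translate([90, 705, 0]) cylinder(h = 698, r = 38);
translate([927, 705, 0]) cylinder(h = 698, r = 38);
translate([1017, 0, 0]) {
  cube([69, 109, 1971]);
  translate([1040, 0, 0]) cube([69, 109, 1971]);
  translate([0, 0, 1971]) cube([1109, 109, 85]);
}
translate([0, 0, 731]) {
  cube([21, 289, 999]);
  translate([758, 0, 0]) cube([21, 289, 999]);
  translate([21, 0, 0]) cube([737, 289, 20]);
  translate([21, 0, 301]) cube([737, 289, 20]);
  translate([21, 0, 602]) cube([737, 289, 20]);
  translate([21, 0, 903]) cube([737, 289, 20]);
}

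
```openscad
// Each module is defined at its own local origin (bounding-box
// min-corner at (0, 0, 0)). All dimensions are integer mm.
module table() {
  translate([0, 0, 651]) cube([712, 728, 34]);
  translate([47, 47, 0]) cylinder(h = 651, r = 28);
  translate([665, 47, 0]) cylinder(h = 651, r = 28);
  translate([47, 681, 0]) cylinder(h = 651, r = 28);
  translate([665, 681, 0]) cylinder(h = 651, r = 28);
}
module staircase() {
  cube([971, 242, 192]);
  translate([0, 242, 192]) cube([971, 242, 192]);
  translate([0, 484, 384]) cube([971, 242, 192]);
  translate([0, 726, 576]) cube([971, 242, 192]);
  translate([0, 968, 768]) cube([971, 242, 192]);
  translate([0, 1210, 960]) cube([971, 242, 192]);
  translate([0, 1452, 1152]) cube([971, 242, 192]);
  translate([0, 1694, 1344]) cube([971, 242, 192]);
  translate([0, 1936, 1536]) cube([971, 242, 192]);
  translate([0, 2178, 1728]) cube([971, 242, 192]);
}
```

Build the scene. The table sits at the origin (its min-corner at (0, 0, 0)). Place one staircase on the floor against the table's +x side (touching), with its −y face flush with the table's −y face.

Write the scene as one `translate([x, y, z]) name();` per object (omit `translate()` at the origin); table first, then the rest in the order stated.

table();
translate([712, 0, 0]) staircase();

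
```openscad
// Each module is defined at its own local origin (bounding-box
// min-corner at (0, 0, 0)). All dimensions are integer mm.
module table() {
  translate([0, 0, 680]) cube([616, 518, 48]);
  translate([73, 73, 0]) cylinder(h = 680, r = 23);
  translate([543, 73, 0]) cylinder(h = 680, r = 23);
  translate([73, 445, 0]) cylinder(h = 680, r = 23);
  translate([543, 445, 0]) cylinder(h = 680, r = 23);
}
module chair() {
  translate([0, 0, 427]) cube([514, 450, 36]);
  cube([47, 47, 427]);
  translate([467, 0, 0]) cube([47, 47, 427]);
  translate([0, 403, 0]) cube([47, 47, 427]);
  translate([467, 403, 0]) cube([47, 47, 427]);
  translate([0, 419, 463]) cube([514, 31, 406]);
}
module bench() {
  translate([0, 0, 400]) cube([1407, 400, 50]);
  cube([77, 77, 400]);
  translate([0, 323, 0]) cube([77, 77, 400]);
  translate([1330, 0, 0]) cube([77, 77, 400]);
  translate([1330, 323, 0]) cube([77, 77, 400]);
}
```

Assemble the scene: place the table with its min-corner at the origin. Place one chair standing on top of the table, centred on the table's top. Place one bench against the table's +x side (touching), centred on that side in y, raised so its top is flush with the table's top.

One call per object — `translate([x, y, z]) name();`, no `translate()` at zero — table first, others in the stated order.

table();
translate([51, 34, 728]) chair();
translate([616, 59, 278]) bench();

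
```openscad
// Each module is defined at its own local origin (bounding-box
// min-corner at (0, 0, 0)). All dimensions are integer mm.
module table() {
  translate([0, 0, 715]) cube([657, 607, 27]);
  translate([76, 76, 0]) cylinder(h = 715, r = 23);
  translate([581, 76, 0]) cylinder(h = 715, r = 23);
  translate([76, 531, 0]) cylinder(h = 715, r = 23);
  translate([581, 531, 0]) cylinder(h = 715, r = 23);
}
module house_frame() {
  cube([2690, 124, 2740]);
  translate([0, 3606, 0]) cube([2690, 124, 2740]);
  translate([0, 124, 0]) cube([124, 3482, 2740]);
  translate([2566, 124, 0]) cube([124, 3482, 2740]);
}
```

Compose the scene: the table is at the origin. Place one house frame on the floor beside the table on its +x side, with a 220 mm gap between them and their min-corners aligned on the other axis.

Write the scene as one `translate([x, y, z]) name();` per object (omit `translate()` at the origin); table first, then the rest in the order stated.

table();
translate([877, 0, 0]) house_frame();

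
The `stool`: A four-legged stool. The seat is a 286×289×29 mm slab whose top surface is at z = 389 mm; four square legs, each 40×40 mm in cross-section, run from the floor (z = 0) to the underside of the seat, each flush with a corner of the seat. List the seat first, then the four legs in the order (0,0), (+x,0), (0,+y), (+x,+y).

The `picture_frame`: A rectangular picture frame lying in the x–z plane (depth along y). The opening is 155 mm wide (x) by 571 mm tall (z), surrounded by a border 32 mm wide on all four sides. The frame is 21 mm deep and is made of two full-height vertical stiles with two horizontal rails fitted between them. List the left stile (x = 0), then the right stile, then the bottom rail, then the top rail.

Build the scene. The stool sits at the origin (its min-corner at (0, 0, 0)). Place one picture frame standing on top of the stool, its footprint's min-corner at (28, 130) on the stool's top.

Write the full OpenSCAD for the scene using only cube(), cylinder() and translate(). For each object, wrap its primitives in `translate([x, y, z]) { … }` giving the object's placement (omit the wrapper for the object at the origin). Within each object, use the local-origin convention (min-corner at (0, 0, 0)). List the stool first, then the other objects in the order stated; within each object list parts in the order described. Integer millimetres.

translate([0, 0, 360]) cube([286, 289, 29]);
cube([40, 40, 360]);
translate([246, 0, 0]) cube([40, 40, 360]);
translate([0, 249, 0]) cube([40, 40, 360]);
translate([246, 249, 0]) cube([40, 40, 360]);
translate([28, 130, 389]) {
  cube([32, 21, 635]);
  translate([187, 0, 0]) cube([32, 21, 635]);
  translate([32, 0, 0]) cube([155, 21, 32]);
  translate([32, 0, 603]) cube([155, 21, 32]);
}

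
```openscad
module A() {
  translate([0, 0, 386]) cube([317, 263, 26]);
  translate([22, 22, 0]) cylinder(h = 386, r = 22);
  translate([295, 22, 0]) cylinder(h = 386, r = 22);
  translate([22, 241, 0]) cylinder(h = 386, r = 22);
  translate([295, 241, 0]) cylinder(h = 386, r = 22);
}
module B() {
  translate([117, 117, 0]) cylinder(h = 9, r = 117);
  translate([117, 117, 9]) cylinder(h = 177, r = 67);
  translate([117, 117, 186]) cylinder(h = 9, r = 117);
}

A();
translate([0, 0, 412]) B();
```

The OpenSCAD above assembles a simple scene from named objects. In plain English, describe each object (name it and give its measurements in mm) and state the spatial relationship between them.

A is a simple wooden stool: a rectangular seat 317 mm (x) by 263 mm (y), 26 mm thick, top face at z = 412 mm, on four round legs, each 44 mm in diameter. The legs rest on z = 0, each leg's axis is inset half a diameter from the nearest pair of seat edges (so the leg's bounding box is flush with the corner).

B is a spool: two coaxial disc flanges of radius 117 mm and thickness 9 mm, joined by a core cylinder of radius 67 mm and height 177 mm. The lower flange rests on z = 0 and the three cylinders share a vertical axis.

The spool is on top of the stool.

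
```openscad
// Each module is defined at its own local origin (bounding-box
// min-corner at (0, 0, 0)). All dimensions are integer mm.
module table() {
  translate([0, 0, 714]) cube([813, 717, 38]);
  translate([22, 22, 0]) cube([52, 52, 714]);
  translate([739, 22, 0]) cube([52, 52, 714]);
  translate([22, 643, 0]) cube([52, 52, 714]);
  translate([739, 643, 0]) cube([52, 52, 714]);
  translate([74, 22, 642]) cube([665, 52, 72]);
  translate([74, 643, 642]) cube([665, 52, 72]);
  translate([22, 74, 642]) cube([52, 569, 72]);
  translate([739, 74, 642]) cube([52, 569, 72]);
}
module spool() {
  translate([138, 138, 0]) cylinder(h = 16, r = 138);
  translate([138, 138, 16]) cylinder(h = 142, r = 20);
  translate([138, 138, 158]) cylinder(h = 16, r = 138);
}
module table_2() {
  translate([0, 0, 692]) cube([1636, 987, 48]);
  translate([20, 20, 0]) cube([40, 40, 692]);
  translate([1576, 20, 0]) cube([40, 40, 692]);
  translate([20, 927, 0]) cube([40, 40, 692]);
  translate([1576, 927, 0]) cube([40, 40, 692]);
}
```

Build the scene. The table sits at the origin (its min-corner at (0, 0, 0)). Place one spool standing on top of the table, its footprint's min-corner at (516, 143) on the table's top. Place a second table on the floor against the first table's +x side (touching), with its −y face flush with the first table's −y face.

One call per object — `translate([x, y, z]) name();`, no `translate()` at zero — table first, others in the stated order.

table();
translate([516, 143, 752]) spool();
translate([813, 0, 0]) table_2();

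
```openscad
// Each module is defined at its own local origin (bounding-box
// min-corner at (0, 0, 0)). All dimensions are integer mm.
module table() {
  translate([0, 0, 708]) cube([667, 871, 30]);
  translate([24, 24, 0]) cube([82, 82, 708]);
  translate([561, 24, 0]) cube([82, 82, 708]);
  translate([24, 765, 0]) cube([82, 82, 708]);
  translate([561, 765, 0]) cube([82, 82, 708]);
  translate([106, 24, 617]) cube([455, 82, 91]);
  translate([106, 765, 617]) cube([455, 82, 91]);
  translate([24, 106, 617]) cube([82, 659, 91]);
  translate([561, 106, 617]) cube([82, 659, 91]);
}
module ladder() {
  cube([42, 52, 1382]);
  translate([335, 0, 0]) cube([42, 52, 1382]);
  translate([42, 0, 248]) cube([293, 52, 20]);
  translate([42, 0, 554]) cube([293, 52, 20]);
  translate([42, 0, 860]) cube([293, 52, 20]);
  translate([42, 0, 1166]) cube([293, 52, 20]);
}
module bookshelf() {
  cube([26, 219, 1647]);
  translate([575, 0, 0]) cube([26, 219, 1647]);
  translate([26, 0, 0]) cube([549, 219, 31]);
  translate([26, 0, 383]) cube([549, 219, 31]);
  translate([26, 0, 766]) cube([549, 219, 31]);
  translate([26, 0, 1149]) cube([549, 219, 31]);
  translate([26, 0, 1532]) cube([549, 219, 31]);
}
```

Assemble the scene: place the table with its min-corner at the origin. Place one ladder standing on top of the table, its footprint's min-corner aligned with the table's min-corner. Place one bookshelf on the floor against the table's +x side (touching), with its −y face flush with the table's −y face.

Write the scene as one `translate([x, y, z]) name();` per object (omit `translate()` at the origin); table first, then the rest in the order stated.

table();
translate([0, 0, 738]) ladder();
translate([667, 0, 0]) bookshelf();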